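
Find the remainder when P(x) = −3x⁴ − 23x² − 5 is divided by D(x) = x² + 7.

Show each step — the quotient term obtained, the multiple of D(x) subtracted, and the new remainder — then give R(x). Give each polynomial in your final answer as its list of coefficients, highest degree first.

Step 1: lead(−3x⁴ − 23x² − 5) ÷ lead(D) = −3x⁴ ÷ x² = −3x². Subtract (−3x²)·D = −3x⁴ − 21x². Remainder: −2x² − 5.
Step 2: lead(−2x² − 5) ÷ lead(D) = −2x² ÷ x² = −2. Subtract (−2)·D = −2x² − 14. Remainder: 9.

R = [9]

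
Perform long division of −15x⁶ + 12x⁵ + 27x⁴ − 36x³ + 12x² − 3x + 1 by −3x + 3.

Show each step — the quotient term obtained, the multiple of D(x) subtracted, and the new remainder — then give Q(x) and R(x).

Step 1: lead(−15x⁶ + 12x⁵ + 27x⁴ − 36x³ + 12x² − 3x + 1) ÷ lead(D) = −15x⁶ ÷ −3x = 5x⁵. Subtract (5x⁵)·D = −15x⁶ + 15x⁵. Remainder: −3x⁵ + 27x⁴ − 36x³ + 12x² − 3x + 1.
Step 2: lead(−3x⁵ + 27x⁴ − 36x³ + 12x² − 3x + 1) ÷ lead(D) = −3x⁵ ÷ −3x = x⁴. Subtract (x⁴)·D = −3x⁵ + 3x⁴. Remainder: 24x⁴ − 36x³ + 12x² − 3x + 1.
Step 3: lead(24x⁴ − 36x³ + 12x² − 3x + 1) ÷ lead(D) = 24x⁴ ÷ −3x = −8x³. Subtract (−8x³)·D = 24x⁴ − 24x³. Remainder: −12x³ + 12x² − 3x + 1.
Step 4: lead(−12x³ + 12x² − 3x + 1) ÷ lead(D) = −12x³ ÷ −3x = 4x². Subtract (4x²)·D = −12x³ + 12x². Remainder: −3x + 1.
Step 5: lead(−3x + 1) ÷ lead(D) = −3x ÷ −3x = 1. Subtract (1)·D = −3x + 3. Remainder: −2.

Q(x) = 5x⁵ + x⁴ − 8x³ + 4x² + 1; R(x) = −2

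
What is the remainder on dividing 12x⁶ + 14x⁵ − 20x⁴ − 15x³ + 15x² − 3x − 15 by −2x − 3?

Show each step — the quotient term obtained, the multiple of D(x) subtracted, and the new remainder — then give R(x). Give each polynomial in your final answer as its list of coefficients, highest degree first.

Step 1: lead(12x⁶ + 14x⁵ − 20x⁴ − 15x³ + 15x² − 3x − 15) ÷ lead(D) = 12x⁶ ÷ −2x = −6x⁵. Subtract (−6x⁵)·D = 12x⁶ + 18x⁵. Remainder: −4x⁵ − 20x⁴ − 15x³ + 15x² − 3x − 15.
Step 2: lead(−4x⁵ − 20x⁴ − 15x³ + 15x² − 3x − 15) ÷ lead(D) = −4x⁵ ÷ −2x = 2x⁴. Subtract (2x⁴)·D = −4x⁵ − 6x⁴. Remainder: −14x⁴ − 15x³ + 15x² − 3x − 15.
Step 3: lead(−14x⁴ − 15x³ + 15x² − 3x − 15) ÷ lead(D) = −14x⁴ ÷ −2x = 7x³. Subtract (7x³)·D = −14x⁴ − 21x³. Remainder: 6x³ + 15x² − 3x − 15.
Step 4: lead(6x³ + 15x² − 3x − 15) ÷ lead(D) = 6x³ ÷ −2x = −3x². Subtract (−3x²)·D = 6x³ + 9x². Remainder: 6x² − 3x − 15.
Step 5: lead(6x² − 3x − 15) ÷ lead(D) = 6x² ÷ −2x = −3x. Subtract (−3x)·D = 6x² + 9x. Remainder: −12x − 15.
Step 6: lead(−12x − 15) ÷ lead(D) = −12x ÷ −2x = 6. Subtract (6)·D = −12x − 18. Remainder: 3.

R = [3]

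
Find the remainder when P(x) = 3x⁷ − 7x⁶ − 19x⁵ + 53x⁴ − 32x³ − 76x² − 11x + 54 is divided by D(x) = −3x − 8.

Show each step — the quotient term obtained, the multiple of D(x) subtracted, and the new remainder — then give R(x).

R(x) = −2

Step 1: lead(3x⁷ − 7x⁶ − 19x⁵ + 53x⁴ − 32x³ − 76x² − 11x + 54) ÷ lead(D) = 3x⁷ ÷ −3x = −x⁶. Subtract (−x⁶)·D = 3x⁷ + 8x⁶. Remainder: −15x⁶ − 19x⁵ + 53x⁴ − 32x³ − 76x² − 11x + 54.
Step 2: lead(−15x⁶ − 19x⁵ + 53x⁴ − 32x³ − 76x² − 11x + 54) ÷ lead(D) = −15x⁶ ÷ −3x = 5x⁵. Subtract (5x⁵)·D = −15x⁶ − 40x⁵. Remainder: 21x⁵ + 53x⁴ − 32x³ − 76x² − 11x + 54.
Step 3: lead(21x⁵ + 53x⁴ − 32x³ − 76x² − 11x + 54) ÷ lead(D) = 21x⁵ ÷ −3x = −7x⁴. Subtract (−7x⁴)·D = 21x⁵ + 56x⁴. Remainder: −3x⁴ − 32x³ − 76x² − 11x + 54.
Step 4: lead(−3x⁴ − 32x³ − 76x² − 11x + 54) ÷ lead(D) = −3x⁴ ÷ −3x = x³. Subtract (x³)·D = −3x⁴ − 8x³. Remainder: −24x³ − 76x² − 11x + 54.
Step 5: lead(−24x³ − 76x² − 11x + 54) ÷ lead(D) = −24x³ ÷ −3x = 8x². Subtract (8x²)·D = −24x³ − 64x². Remainder: −12x² − 11x + 54.
Step 6: lead(−12x² − 11x + 54) ÷ lead(D) = −12x² ÷ −3x = 4x. Subtract (4x)·D = −12x² − 32x. Remainder: 21x + 54.
Step 7: lead(21x + 54) ÷ lead(D) = 21x ÷ −3x = −7. Subtract (−7)·D = 21x + 56. Remainder: −2.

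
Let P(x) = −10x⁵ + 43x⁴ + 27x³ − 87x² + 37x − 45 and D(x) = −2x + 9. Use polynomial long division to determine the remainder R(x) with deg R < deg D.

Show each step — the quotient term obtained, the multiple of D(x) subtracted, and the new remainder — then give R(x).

R(x) = 0

Step 1: lead(−10x⁵ + 43x⁴ + 27x³ − 87x² + 37x − 45) ÷ lead(D) = −10x⁵ ÷ −2x = 5x⁴. Subtract (5x⁴)·D = −10x⁵ + 45x⁴. Remainder: −2x⁴ + 27x³ − 87x² + 37x − 45.
Step 2: lead(−2x⁴ + 27x³ − 87x² + 37x − 45) ÷ lead(D) = −2x⁴ ÷ −2x = x³. Subtract (x³)·D = −2x⁴ + 9x³. Remainder: 18x³ − 87x² + 37x − 45.
Step 3: lead(18x³ − 87x² + 37x − 45) ÷ lead(D) = 18x³ ÷ −2x = −9x². Subtract (−9x²)·D = 18x³ − 81x². Remainder: −6x² + 37x − 45.
Step 4: lead(−6x² + 37x − 45) ÷ lead(D) = −6x² ÷ −2x = 3x. Subtract (3x)·D = −6x² + 27x. Remainder: 10x − 45.
Step 5: lead(10x − 45) ÷ lead(D) = 10x ÷ −2x = −5. Subtract (−5)·D = 10x − 45. Remainder: 0.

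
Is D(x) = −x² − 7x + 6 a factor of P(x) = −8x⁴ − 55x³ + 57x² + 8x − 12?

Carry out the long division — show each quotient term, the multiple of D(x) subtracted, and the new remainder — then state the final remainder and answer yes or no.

Step 1: lead(−8x⁴ − 55x³ + 57x² + 8x − 12) ÷ lead(D) = −8x⁴ ÷ −x² = 8x². Subtract (8x²)·D = −8x⁴ − 56x³ + 48x². Remainder: x³ + 9x² + 8x − 12.
Step 2: lead(x³ + 9x² + 8x − 12) ÷ lead(D) = x³ ÷ −x² = −x. Subtract (−x)·D = x³ + 7x² − 6x. Remainder: 2x² + 14x − 12.
Step 3: lead(2x² + 14x − 12) ÷ lead(D) = 2x² ÷ −x² = −2. Subtract (−2)·D = 2x² + 14x − 12. Remainder: 0.

R(x) = 0, so D(x) is a factor of P(x). yes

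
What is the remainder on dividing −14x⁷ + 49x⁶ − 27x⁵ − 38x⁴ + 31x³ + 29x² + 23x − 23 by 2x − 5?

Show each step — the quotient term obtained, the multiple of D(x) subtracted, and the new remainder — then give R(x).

R(x) = −3

Step 1: lead(−14x⁷ + 49x⁶ − 27x⁵ − 38x⁴ + 31x³ + 29x² + 23x − 23) ÷ lead(D) = −14x⁷ ÷ 2x = −7x⁶. Subtract (−7x⁶)·D = −14x⁷ + 35x⁶. Remainder: 14x⁶ − 27x⁵ − 38x⁴ + 31x³ + 29x² + 23x − 23.
Step 2: lead(14x⁶ − 27x⁵ − 38x⁴ + 31x³ + 29x² + 23x − 23) ÷ lead(D) = 14x⁶ ÷ 2x = 7x⁵. Subtract (7x⁵)·D = 14x⁶ − 35x⁵. Remainder: 8x⁵ − 38x⁴ + 31x³ + 29x² + 23x − 23.
Step 3: lead(8x⁵ − 38x⁴ + 31x³ + 29x² + 23x − 23) ÷ lead(D) = 8x⁵ ÷ 2x = 4x⁴. Subtract (4x⁴)·D = 8x⁵ − 20x⁴. Remainder: −18x⁴ + 31x³ + 29x² + 23x − 23.
Step 4: lead(−18x⁴ + 31x³ + 29x² + 23x − 23) ÷ lead(D) = −18x⁴ ÷ 2x = −9x³. Subtract (−9x³)·D = −18x⁴ + 45x³. Remainder: −14x³ + 29x² + 23x − 23.
Step 5: lead(−14x³ + 29x² + 23x − 23) ÷ lead(D) = −14x³ ÷ 2x = −7x². Subtract (−7x²)·D = −14x³ + 35x². Remainder: −6x² + 23x − 23.
Step 6: lead(−6x² + 23x − 23) ÷ lead(D) = −6x² ÷ 2x = −3x. Subtract (−3x)·D = −6x² + 15x. Remainder: 8x − 23.
Step 7: lead(8x − 23) ÷ lead(D) = 8x ÷ 2x = 4. Subtract (4)·D = 8x − 20. Remainder: −3.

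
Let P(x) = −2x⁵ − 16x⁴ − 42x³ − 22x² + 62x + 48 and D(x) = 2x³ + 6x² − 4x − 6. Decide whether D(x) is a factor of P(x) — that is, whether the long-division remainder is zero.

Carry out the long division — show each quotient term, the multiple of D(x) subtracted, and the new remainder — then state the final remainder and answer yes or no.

Step 1: lead(−2x⁵ − 16x⁴ − 42x³ − 22x² + 62x + 48) ÷ lead(D) = −2x⁵ ÷ 2x³ = −x². Subtract (−x²)·D = −2x⁵ − 6x⁴ + 4x³ + 6x². Remainder: −10x⁴ − 46x³ − 28x² + 62x + 48.
Step 2: lead(−10x⁴ − 46x³ − 28x² + 62x + 48) ÷ lead(D) = −10x⁴ ÷ 2x³ = −5x. Subtract (−5x)·D = −10x⁴ − 30x³ + 20x² + 30x. Remainder: −16x³ − 48x² + 32x + 48.
Step 3: lead(−16x³ − 48x² + 32x + 48) ÷ lead(D) = −16x³ ÷ 2x³ = −8. Subtract (−8)·D = −16x³ − 48x² + 32x + 48. Remainder: 0.

R(x) = 0, so D(x) is a factor of P(x). yes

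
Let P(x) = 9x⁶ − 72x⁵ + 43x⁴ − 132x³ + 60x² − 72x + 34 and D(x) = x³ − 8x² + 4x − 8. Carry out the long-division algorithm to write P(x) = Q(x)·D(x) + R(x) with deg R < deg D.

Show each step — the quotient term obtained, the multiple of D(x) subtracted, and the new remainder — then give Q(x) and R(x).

Step 1: lead(9x⁶ − 72x⁵ + 43x⁴ − 132x³ + 60x² − 72x + 34) ÷ lead(D) = 9x⁶ ÷ x³ = 9x³. Subtract (9x³)·D = 9x⁶ − 72x⁵ + 36x⁴ − 72x³. Remainder: 7x⁴ − 60x³ + 60x² − 72x + 34.
Step 2: lead(7x⁴ − 60x³ + 60x² − 72x + 34) ÷ lead(D) = 7x⁴ ÷ x³ = 7x. Subtract (7x)·D = 7x⁴ − 56x³ + 28x² − 56x. Remainder: −4x³ + 32x² − 16x + 34.
Step 3: lead(−4x³ + 32x² − 16x + 34) ÷ lead(D) = −4x³ ÷ x³ = −4. Subtract (−4)·D = −4x³ + 32x² − 16x + 32. Remainder: 2.

Q(x) = 9x³ + 7x − 4; R(x) = 2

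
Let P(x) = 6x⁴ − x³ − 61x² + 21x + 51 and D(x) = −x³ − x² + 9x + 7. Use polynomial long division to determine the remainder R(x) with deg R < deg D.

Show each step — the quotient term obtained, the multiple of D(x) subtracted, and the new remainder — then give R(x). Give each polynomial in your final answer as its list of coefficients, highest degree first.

Step 1: lead(6x⁴ − x³ − 61x² + 21x + 51) ÷ lead(D) = 6x⁴ ÷ −x³ = −6x. Subtract (−6x)·D = 6x⁴ + 6x³ − 54x² − 42x. Remainder: −7x³ − 7x² + 63x + 51.
Step 2: lead(−7x³ − 7x² + 63x + 51) ÷ lead(D) = −7x³ ÷ −x³ = 7. Subtract (7)·D = −7x³ − 7x² + 63x + 49. Remainder: 2.

R = [2]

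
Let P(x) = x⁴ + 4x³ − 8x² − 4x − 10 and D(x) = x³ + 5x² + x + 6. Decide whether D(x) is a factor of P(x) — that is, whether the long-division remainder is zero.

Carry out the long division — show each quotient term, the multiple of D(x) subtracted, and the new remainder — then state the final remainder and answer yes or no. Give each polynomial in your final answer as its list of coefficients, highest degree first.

Step 1: lead(x⁴ + 4x³ − 8x² − 4x − 10) ÷ lead(D) = x⁴ ÷ x³ = x. Subtract (x)·D = x⁴ + 5x³ + x² + 6x. Remainder: −x³ − 9x² − 10x − 10.
Step 2: lead(−x³ − 9x² − 10x − 10) ÷ lead(D) = −x³ ÷ x³ = −1. Subtract (−1)·D = −x³ − 5x² − x − 6. Remainder: −4x² − 9x − 4.

R = [-4, -9, -4], so D(x) is not a factor of P(x). no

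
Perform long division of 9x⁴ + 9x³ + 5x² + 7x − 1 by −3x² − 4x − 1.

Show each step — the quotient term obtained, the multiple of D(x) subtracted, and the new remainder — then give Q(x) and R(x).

Q(x) = −3x² + x − 2; R(x) = −3

Step 1: lead(9x⁴ + 9x³ + 5x² + 7x − 1) ÷ lead(D) = 9x⁴ ÷ −3x² = −3x². Subtract (−3x²)·D = 9x⁴ + 12x³ + 3x². Remainder: −3x³ + 2x² + 7x − 1.
Step 2: lead(−3x³ + 2x² + 7x − 1) ÷ lead(D) = −3x³ ÷ −3x² = x. Subtract (x)·D = −3x³ − 4x² − x. Remainder: 6x² + 8x − 1.
Step 3: lead(6x² + 8x − 1) ÷ lead(D) = 6x² ÷ −3x² = −2. Subtract (−2)·D = 6x² + 8x + 2. Remainder: −3.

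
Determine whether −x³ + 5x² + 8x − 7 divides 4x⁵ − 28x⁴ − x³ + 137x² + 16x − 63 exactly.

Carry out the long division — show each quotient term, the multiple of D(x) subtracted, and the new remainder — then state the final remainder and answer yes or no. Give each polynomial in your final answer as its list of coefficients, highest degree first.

Step 1: lead(4x⁵ − 28x⁴ − x³ + 137x² + 16x − 63) ÷ lead(D) = 4x⁵ ÷ −x³ = −4x². Subtract (−4x²)·D = 4x⁵ − 20x⁴ − 32x³ + 28x². Remainder: −8x⁴ + 31x³ + 109x² + 16x − 63.
Step 2: lead(−8x⁴ + 31x³ + 109x² + 16x − 63) ÷ lead(D) = −8x⁴ ÷ −x³ = 8x. Subtract (8x)·D = −8x⁴ + 40x³ + 64x² − 56x. Remainder: −9x³ + 45x² + 72x − 63.
Step 3: lead(−9x³ + 45x² + 72x − 63) ÷ lead(D) = −9x³ ÷ −x³ = 9. Subtract (9)·D = −9x³ + 45x² + 72x − 63. Remainder: 0.

R = [0], so D(x) is a factor of P(x). yes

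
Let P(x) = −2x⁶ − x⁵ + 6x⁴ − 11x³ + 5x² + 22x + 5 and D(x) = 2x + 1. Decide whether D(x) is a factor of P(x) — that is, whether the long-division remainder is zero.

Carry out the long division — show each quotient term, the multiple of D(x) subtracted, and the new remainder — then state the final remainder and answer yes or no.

R(x) = −3, so D(x) is not a factor of P(x). no

Step 1: lead(−2x⁶ − x⁵ + 6x⁴ − 11x³ + 5x² + 22x + 5) ÷ lead(D) = −2x⁶ ÷ 2x = −x⁵. Subtract (−x⁵)·D = −2x⁶ − x⁵. Remainder: 6x⁴ − 11x³ + 5x² + 22x + 5.
Step 2: lead(6x⁴ − 11x³ + 5x² + 22x + 5) ÷ lead(D) = 6x⁴ ÷ 2x = 3x³. Subtract (3x³)·D = 6x⁴ + 3x³. Remainder: −14x³ + 5x² + 22x + 5.
Step 3: lead(−14x³ + 5x² + 22x + 5) ÷ lead(D) = −14x³ ÷ 2x = −7x². Subtract (−7x²)·D = −14x³ − 7x². Remainder: 12x² + 22x + 5.
Step 4: lead(12x² + 22x + 5) ÷ lead(D) = 12x² ÷ 2x = 6x. Subtract (6x)·D = 12x² + 6x. Remainder: 16x + 5.
Step 5: lead(16x + 5) ÷ lead(D) = 16x ÷ 2x = 8. Subtract (8)·D = 16x + 8. Remainder: −3.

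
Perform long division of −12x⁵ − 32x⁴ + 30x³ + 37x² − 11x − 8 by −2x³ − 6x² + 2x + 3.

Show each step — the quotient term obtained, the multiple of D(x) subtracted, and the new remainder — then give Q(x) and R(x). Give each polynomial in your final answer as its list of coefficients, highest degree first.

Q = [6, -2, -3]; R = [5, 1, 1]

Step 1: lead(−12x⁵ − 32x⁴ + 30x³ + 37x² − 11x − 8) ÷ lead(D) = −12x⁵ ÷ −2x³ = 6x². Subtract (6x²)·D = −12x⁵ − 36x⁴ + 12x³ + 18x². Remainder: 4x⁴ + 18x³ + 19x² − 11x − 8.
Step 2: lead(4x⁴ + 18x³ + 19x² − 11x − 8) ÷ lead(D) = 4x⁴ ÷ −2x³ = −2x. Subtract (−2x)·D = 4x⁴ + 12x³ − 4x² − 6x. Remainder: 6x³ + 23x² − 5x − 8.
Step 3: lead(6x³ + 23x² − 5x − 8) ÷ lead(D) = 6x³ ÷ −2x³ = −3. Subtract (−3)·D = 6x³ + 18x² − 6x − 9. Remainder: 5x² + x + 1.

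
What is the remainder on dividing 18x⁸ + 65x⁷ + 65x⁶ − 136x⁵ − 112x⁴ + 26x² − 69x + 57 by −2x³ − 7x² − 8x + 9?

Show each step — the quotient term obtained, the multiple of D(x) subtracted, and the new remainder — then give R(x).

R(x) = 4x² − 4x − 6

Step 1: lead(18x⁸ + 65x⁷ + 65x⁶ − 136x⁵ − 112x⁴ + 26x² − 69x + 57) ÷ lead(D) = 18x⁸ ÷ −2x³ = −9x⁵. Subtract (−9x⁵)·D = 18x⁸ + 63x⁷ + 72x⁶ − 81x⁵. Remainder: 2x⁷ − 7x⁶ − 55x⁵ − 112x⁴ + 26x² − 69x + 57.
Step 2: lead(2x⁷ − 7x⁶ − 55x⁵ − 112x⁴ + 26x² − 69x + 57) ÷ lead(D) = 2x⁷ ÷ −2x³ = −x⁴. Subtract (−x⁴)·D = 2x⁷ + 7x⁶ + 8x⁵ − 9x⁴. Remainder: −14x⁶ − 63x⁵ − 103x⁴ + 26x² − 69x + 57.
Step 3: lead(−14x⁶ − 63x⁵ − 103x⁴ + 26x² − 69x + 57) ÷ lead(D) = −14x⁶ ÷ −2x³ = 7x³. Subtract (7x³)·D = −14x⁶ − 49x⁵ − 56x⁴ + 63x³. Remainder: −14x⁵ − 47x⁴ − 63x³ + 26x² − 69x + 57.
Step 4: lead(−14x⁵ − 47x⁴ − 63x³ + 26x² − 69x + 57) ÷ lead(D) = −14x⁵ ÷ −2x³ = 7x². Subtract (7x²)·D = −14x⁵ − 49x⁴ − 56x³ + 63x². Remainder: 2x⁴ − 7x³ − 37x² − 69x + 57.
Step 5: lead(2x⁴ − 7x³ − 37x² − 69x + 57) ÷ lead(D) = 2x⁴ ÷ −2x³ = −x. Subtract (−x)·D = 2x⁴ + 7x³ + 8x² − 9x. Remainder: −14x³ − 45x² − 60x + 57.
Step 6: lead(−14x³ − 45x² − 60x + 57) ÷ lead(D) = −14x³ ÷ −2x³ = 7. Subtract (7)·D = −14x³ − 49x² − 56x + 63. Remainder: 4x² − 4x − 6.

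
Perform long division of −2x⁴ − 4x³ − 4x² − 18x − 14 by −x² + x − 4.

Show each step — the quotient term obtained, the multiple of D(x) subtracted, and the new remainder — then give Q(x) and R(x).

Step 1: lead(−2x⁴ − 4x³ − 4x² − 18x − 14) ÷ lead(D) = −2x⁴ ÷ −x² = 2x². Subtract (2x²)·D = −2x⁴ + 2x³ − 8x². Remainder: −6x³ + 4x² − 18x − 14.
Step 2: lead(−6x³ + 4x² − 18x − 14) ÷ lead(D) = −6x³ ÷ −x² = 6x. Subtract (6x)·D = −6x³ + 6x² − 24x. Remainder: −2x² + 6x − 14.
Step 3: lead(−2x² + 6x − 14) ÷ lead(D) = −2x² ÷ −x² = 2. Subtract (2)·D = −2x² + 2x − 8. Remainder: 4x − 6.

Q(x) = 2x² + 6x + 2; R(x) = 4x − 6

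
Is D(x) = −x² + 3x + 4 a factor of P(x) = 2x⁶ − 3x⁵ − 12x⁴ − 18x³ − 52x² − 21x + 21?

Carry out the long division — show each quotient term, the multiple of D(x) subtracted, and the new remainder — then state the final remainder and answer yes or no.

R(x) = 1, so D(x) is not a factor of P(x). no

Step 1: lead(2x⁶ − 3x⁵ − 12x⁴ − 18x³ − 52x² − 21x + 21) ÷ lead(D) = 2x⁶ ÷ −x² = −2x⁴. Subtract (−2x⁴)·D = 2x⁶ − 6x⁵ − 8x⁴. Remainder: 3x⁵ − 4x⁴ − 18x³ − 52x² − 21x + 21.
Step 2: lead(3x⁵ − 4x⁴ − 18x³ − 52x² − 21x + 21) ÷ lead(D) = 3x⁵ ÷ −x² = −3x³. Subtract (−3x³)·D = 3x⁵ − 9x⁴ − 12x³. Remainder: 5x⁴ − 6x³ − 52x² − 21x + 21.
Step 3: lead(5x⁴ − 6x³ − 52x² − 21x + 21) ÷ lead(D) = 5x⁴ ÷ −x² = −5x². Subtract (−5x²)·D = 5x⁴ − 15x³ − 20x². Remainder: 9x³ − 32x² − 21x + 21.
Step 4: lead(9x³ − 32x² − 21x + 21) ÷ lead(D) = 9x³ ÷ −x² = −9x. Subtract (−9x)·D = 9x³ − 27x² − 36x. Remainder: −5x² + 15x + 21.
Step 5: lead(−5x² + 15x + 21) ÷ lead(D) = −5x² ÷ −x² = 5. Subtract (5)·D = −5x² + 15x + 20. Remainder: 1.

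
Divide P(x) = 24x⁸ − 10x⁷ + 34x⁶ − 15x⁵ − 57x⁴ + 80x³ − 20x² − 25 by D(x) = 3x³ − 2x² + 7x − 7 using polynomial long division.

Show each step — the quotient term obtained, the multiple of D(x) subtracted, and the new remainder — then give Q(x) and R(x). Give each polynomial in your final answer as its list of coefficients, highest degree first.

Q = [8, 2, -6, 5, 3, 3]; R = [-4]

Step 1: lead(24x⁸ − 10x⁷ + 34x⁶ − 15x⁵ − 57x⁴ + 80x³ − 20x² − 25) ÷ lead(D) = 24x⁸ ÷ 3x³ = 8x⁵. Subtract (8x⁵)·D = 24x⁸ − 16x⁷ + 56x⁶ − 56x⁵. Remainder: 6x⁷ − 22x⁶ + 41x⁵ − 57x⁴ + 80x³ − 20x² − 25.
Step 2: lead(6x⁷ − 22x⁶ + 41x⁵ − 57x⁴ + 80x³ − 20x² − 25) ÷ lead(D) = 6x⁷ ÷ 3x³ = 2x⁴. Subtract (2x⁴)·D = 6x⁷ − 4x⁶ + 14x⁵ − 14x⁴. Remainder: −18x⁶ + 27x⁵ − 43x⁴ + 80x³ − 20x² − 25.
Step 3: lead(−18x⁶ + 27x⁵ − 43x⁴ + 80x³ − 20x² − 25) ÷ lead(D) = −18x⁶ ÷ 3x³ = −6x³. Subtract (−6x³)·D = −18x⁶ + 12x⁵ − 42x⁴ + 42x³. Remainder: 15x⁵ − x⁴ + 38x³ − 20x² − 25.
Step 4: lead(15x⁵ − x⁴ + 38x³ − 20x² − 25) ÷ lead(D) = 15x⁵ ÷ 3x³ = 5x². Subtract (5x²)·D = 15x⁵ − 10x⁴ + 35x³ − 35x². Remainder: 9x⁴ + 3x³ + 15x² − 25.
Step 5: lead(9x⁴ + 3x³ + 15x² − 25) ÷ lead(D) = 9x⁴ ÷ 3x³ = 3x. Subtract (3x)·D = 9x⁴ − 6x³ + 21x² − 21x. Remainder: 9x³ − 6x² + 21x − 25.
Step 6: lead(9x³ − 6x² + 21x − 25) ÷ lead(D) = 9x³ ÷ 3x³ = 3. Subtract (3)·D = 9x³ − 6x² + 21x − 21. Remainder: −4.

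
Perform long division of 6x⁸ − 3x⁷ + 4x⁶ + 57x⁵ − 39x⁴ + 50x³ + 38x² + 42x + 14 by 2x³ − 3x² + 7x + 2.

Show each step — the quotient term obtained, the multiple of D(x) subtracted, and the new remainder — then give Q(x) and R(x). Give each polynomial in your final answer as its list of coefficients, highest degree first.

Step 1: lead(6x⁸ − 3x⁷ + 4x⁶ + 57x⁵ − 39x⁴ + 50x³ + 38x² + 42x + 14) ÷ lead(D) = 6x⁸ ÷ 2x³ = 3x⁵. Subtract (3x⁵)·D = 6x⁸ − 9x⁷ + 21x⁶ + 6x⁵. Remainder: 6x⁷ − 17x⁶ + 51x⁵ − 39x⁴ + 50x³ + 38x² + 42x + 14.
Step 2: lead(6x⁷ − 17x⁶ + 51x⁵ − 39x⁴ + 50x³ + 38x² + 42x + 14) ÷ lead(D) = 6x⁷ ÷ 2x³ = 3x⁴. Subtract (3x⁴)·D = 6x⁷ − 9x⁶ + 21x⁵ + 6x⁴. Remainder: −8x⁶ + 30x⁵ − 45x⁴ + 50x³ + 38x² + 42x + 14.
Step 3: lead(−8x⁶ + 30x⁵ − 45x⁴ + 50x³ + 38x² + 42x + 14) ÷ lead(D) = −8x⁶ ÷ 2x³ = −4x³. Subtract (−4x³)·D = −8x⁶ + 12x⁵ − 28x⁴ − 8x³. Remainder: 18x⁵ − 17x⁴ + 58x³ + 38x² + 42x + 14.
Step 4: lead(18x⁵ − 17x⁴ + 58x³ + 38x² + 42x + 14) ÷ lead(D) = 18x⁵ ÷ 2x³ = 9x². Subtract (9x²)·D = 18x⁵ − 27x⁴ + 63x³ + 18x². Remainder: 10x⁴ − 5x³ + 20x² + 42x + 14.
Step 5: lead(10x⁴ − 5x³ + 20x² + 42x + 14) ÷ lead(D) = 10x⁴ ÷ 2x³ = 5x. Subtract (5x)·D = 10x⁴ − 15x³ + 35x² + 10x. Remainder: 10x³ − 15x² + 32x + 14.
Step 6: lead(10x³ − 15x² + 32x + 14) ÷ lead(D) = 10x³ ÷ 2x³ = 5. Subtract (5)·D = 10x³ − 15x² + 35x + 10. Remainder: −3x + 4.

Q = [3, 3, -4, 9, 5, 5]; R = [-3, 4]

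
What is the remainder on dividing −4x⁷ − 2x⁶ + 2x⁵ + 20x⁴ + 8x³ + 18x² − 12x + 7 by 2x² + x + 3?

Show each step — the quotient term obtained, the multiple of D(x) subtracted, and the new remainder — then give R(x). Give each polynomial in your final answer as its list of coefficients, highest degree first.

R = [6, 7]

Step 1: lead(−4x⁷ − 2x⁶ + 2x⁵ + 20x⁴ + 8x³ + 18x² − 12x + 7) ÷ lead(D) = −4x⁷ ÷ 2x² = −2x⁵. Subtract (−2x⁵)·D = −4x⁷ − 2x⁶ − 6x⁵. Remainder: 8x⁵ + 20x⁴ + 8x³ + 18x² − 12x + 7.
Step 2: lead(8x⁵ + 20x⁴ + 8x³ + 18x² − 12x + 7) ÷ lead(D) = 8x⁵ ÷ 2x² = 4x³. Subtract (4x³)·D = 8x⁵ + 4x⁴ + 12x³. Remainder: 16x⁴ − 4x³ + 18x² − 12x + 7.
Step 3: lead(16x⁴ − 4x³ + 18x² − 12x + 7) ÷ lead(D) = 16x⁴ ÷ 2x² = 8x². Subtract (8x²)·D = 16x⁴ + 8x³ + 24x². Remainder: −12x³ − 6x² − 12x + 7.
Step 4: lead(−12x³ − 6x² − 12x + 7) ÷ lead(D) = −12x³ ÷ 2x² = −6x. Subtract (−6x)·D = −12x³ − 6x² − 18x. Remainder: 6x + 7.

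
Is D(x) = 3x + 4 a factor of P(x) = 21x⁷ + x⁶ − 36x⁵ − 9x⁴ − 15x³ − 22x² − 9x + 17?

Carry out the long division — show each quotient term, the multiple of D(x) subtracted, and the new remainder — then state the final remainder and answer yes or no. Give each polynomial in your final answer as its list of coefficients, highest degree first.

R = [-3], so D(x) is not a factor of P(x). no

Step 1: lead(21x⁷ + x⁶ − 36x⁵ − 9x⁴ − 15x³ − 22x² − 9x + 17) ÷ lead(D) = 21x⁷ ÷ 3x = 7x⁶. Subtract (7x⁶)·D = 21x⁷ + 28x⁶. Remainder: −27x⁶ − 36x⁵ − 9x⁴ − 15x³ − 22x² − 9x + 17.
Step 2: lead(−27x⁶ − 36x⁵ − 9x⁴ − 15x³ − 22x² − 9x + 17) ÷ lead(D) = −27x⁶ ÷ 3x = −9x⁵. Subtract (−9x⁵)·D = −27x⁶ − 36x⁵. Remainder: −9x⁴ − 15x³ − 22x² − 9x + 17.
Step 3: lead(−9x⁴ − 15x³ − 22x² − 9x + 17) ÷ lead(D) = −9x⁴ ÷ 3x = −3x³. Subtract (−3x³)·D = −9x⁴ − 12x³. Remainder: −3x³ − 22x² − 9x + 17.
Step 4: lead(−3x³ − 22x² − 9x + 17) ÷ lead(D) = −3x³ ÷ 3x = −x². Subtract (−x²)·D = −3x³ − 4x². Remainder: −18x² − 9x + 17.
Step 5: lead(−18x² − 9x + 17) ÷ lead(D) = −18x² ÷ 3x = −6x. Subtract (−6x)·D = −18x² − 24x. Remainder: 15x + 17.
Step 6: lead(15x + 17) ÷ lead(D) = 15x ÷ 3x = 5. Subtract (5)·D = 15x + 20. Remainder: −3.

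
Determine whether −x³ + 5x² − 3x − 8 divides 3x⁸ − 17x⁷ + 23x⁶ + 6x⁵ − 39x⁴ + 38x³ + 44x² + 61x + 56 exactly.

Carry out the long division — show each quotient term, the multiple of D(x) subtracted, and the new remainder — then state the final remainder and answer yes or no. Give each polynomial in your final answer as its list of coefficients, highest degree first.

Step 1: lead(3x⁸ − 17x⁷ + 23x⁶ + 6x⁵ − 39x⁴ + 38x³ + 44x² + 61x + 56) ÷ lead(D) = 3x⁸ ÷ −x³ = −3x⁵. Subtract (−3x⁵)·D = 3x⁸ − 15x⁷ + 9x⁶ + 24x⁵. Remainder: −2x⁷ + 14x⁶ − 18x⁵ − 39x⁴ + 38x³ + 44x² + 61x + 56.
Step 2: lead(−2x⁷ + 14x⁶ − 18x⁵ − 39x⁴ + 38x³ + 44x² + 61x + 56) ÷ lead(D) = −2x⁷ ÷ −x³ = 2x⁴. Subtract (2x⁴)·D = −2x⁷ + 10x⁶ − 6x⁵ − 16x⁴. Remainder: 4x⁶ − 12x⁵ − 23x⁴ + 38x³ + 44x² + 61x + 56.
Step 3: lead(4x⁶ − 12x⁵ − 23x⁴ + 38x³ + 44x² + 61x + 56) ÷ lead(D) = 4x⁶ ÷ −x³ = −4x³. Subtract (−4x³)·D = 4x⁶ − 20x⁵ + 12x⁴ + 32x³. Remainder: 8x⁵ − 35x⁴ + 6x³ + 44x² + 61x + 56.
Step 4: lead(8x⁵ − 35x⁴ + 6x³ + 44x² + 61x + 56) ÷ lead(D) = 8x⁵ ÷ −x³ = −8x². Subtract (−8x²)·D = 8x⁵ − 40x⁴ + 24x³ + 64x². Remainder: 5x⁴ − 18x³ − 20x² + 61x + 56.
Step 5: lead(5x⁴ − 18x³ − 20x² + 61x + 56) ÷ lead(D) = 5x⁴ ÷ −x³ = −5x. Subtract (−5x)·D = 5x⁴ − 25x³ + 15x² + 40x. Remainder: 7x³ − 35x² + 21x + 56.
Step 6: lead(7x³ − 35x² + 21x + 56) ÷ lead(D) = 7x³ ÷ −x³ = −7. Subtract (−7)·D = 7x³ − 35x² + 21x + 56. Remainder: 0.

R = [0], so D(x) is a factor of P(x). yes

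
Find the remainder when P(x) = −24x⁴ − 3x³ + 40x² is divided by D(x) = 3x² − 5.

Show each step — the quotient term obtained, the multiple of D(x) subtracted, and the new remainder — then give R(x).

Step 1: lead(−24x⁴ − 3x³ + 40x²) ÷ lead(D) = −24x⁴ ÷ 3x² = −8x². Subtract (−8x²)·D = −24x⁴ + 40x². Remainder: −3x³.
Step 2: lead(−3x³) ÷ lead(D) = −3x³ ÷ 3x² = −x. Subtract (−x)·D = −3x³ + 5x. Remainder: −5x.

R(x) = −5x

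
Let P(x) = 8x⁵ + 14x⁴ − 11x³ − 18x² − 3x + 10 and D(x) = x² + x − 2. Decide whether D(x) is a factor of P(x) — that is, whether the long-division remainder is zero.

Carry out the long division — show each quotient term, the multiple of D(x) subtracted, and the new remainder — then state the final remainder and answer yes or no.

R(x) = 0, so D(x) is a factor of P(x). yes

Step 1: lead(8x⁵ + 14x⁴ − 11x³ − 18x² − 3x + 10) ÷ lead(D) = 8x⁵ ÷ x² = 8x³. Subtract (8x³)·D = 8x⁵ + 8x⁴ − 16x³. Remainder: 6x⁴ + 5x³ − 18x² − 3x + 10.
Step 2: lead(6x⁴ + 5x³ − 18x² − 3x + 10) ÷ lead(D) = 6x⁴ ÷ x² = 6x². Subtract (6x²)·D = 6x⁴ + 6x³ − 12x². Remainder: −x³ − 6x² − 3x + 10.
Step 3: lead(−x³ − 6x² − 3x + 10) ÷ lead(D) = −x³ ÷ x² = −x. Subtract (−x)·D = −x³ − x² + 2x. Remainder: −5x² − 5x + 10.
Step 4: lead(−5x² − 5x + 10) ÷ lead(D) = −5x² ÷ x² = −5. Subtract (−5)·D = −5x² − 5x + 10. Remainder: 0.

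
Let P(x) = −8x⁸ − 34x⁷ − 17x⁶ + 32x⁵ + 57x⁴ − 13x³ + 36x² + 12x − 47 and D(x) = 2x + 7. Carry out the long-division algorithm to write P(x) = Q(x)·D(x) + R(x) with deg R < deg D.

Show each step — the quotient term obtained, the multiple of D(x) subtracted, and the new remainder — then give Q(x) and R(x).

Q(x) = −4x⁷ − 3x⁶ + 2x⁵ + 9x⁴ − 3x³ + 4x² + 4x − 8; R(x) = 9

Step 1: lead(−8x⁸ − 34x⁷ − 17x⁶ + 32x⁵ + 57x⁴ − 13x³ + 36x² + 12x − 47) ÷ lead(D) = −8x⁸ ÷ 2x = −4x⁷. Subtract (−4x⁷)·D = −8x⁸ − 28x⁷. Remainder: −6x⁷ − 17x⁶ + 32x⁵ + 57x⁴ − 13x³ + 36x² + 12x − 47.
Step 2: lead(−6x⁷ − 17x⁶ + 32x⁵ + 57x⁴ − 13x³ + 36x² + 12x − 47) ÷ lead(D) = −6x⁷ ÷ 2x = −3x⁶. Subtract (−3x⁶)·D = −6x⁷ − 21x⁶. Remainder: 4x⁶ + 32x⁵ + 57x⁴ − 13x³ + 36x² + 12x − 47.
Step 3: lead(4x⁶ + 32x⁵ + 57x⁴ − 13x³ + 36x² + 12x − 47) ÷ lead(D) = 4x⁶ ÷ 2x = 2x⁵. Subtract (2x⁵)·D = 4x⁶ + 14x⁵. Remainder: 18x⁵ + 57x⁴ − 13x³ + 36x² + 12x − 47.
Step 4: lead(18x⁵ + 57x⁴ − 13x³ + 36x² + 12x − 47) ÷ lead(D) = 18x⁵ ÷ 2x = 9x⁴. Subtract (9x⁴)·D = 18x⁵ + 63x⁴. Remainder: −6x⁴ − 13x³ + 36x² + 12x − 47.
Step 5: lead(−6x⁴ − 13x³ + 36x² + 12x − 47) ÷ lead(D) = −6x⁴ ÷ 2x = −3x³. Subtract (−3x³)·D = −6x⁴ − 21x³. Remainder: 8x³ + 36x² + 12x − 47.
Step 6: lead(8x³ + 36x² + 12x − 47) ÷ lead(D) = 8x³ ÷ 2x = 4x². Subtract (4x²)·D = 8x³ + 28x². Remainder: 8x² + 12x − 47.
Step 7: lead(8x² + 12x − 47) ÷ lead(D) = 8x² ÷ 2x = 4x. Subtract (4x)·D = 8x² + 28x. Remainder: −16x − 47.
Step 8: lead(−16x − 47) ÷ lead(D) = −16x ÷ 2x = −8. Subtract (−8)·D = −16x − 56. Remainder: 9.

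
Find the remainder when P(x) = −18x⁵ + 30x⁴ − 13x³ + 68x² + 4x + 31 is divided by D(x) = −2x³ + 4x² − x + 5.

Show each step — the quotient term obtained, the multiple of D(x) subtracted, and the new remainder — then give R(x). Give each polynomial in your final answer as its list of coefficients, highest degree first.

Step 1: lead(−18x⁵ + 30x⁴ − 13x³ + 68x² + 4x + 31) ÷ lead(D) = −18x⁵ ÷ −2x³ = 9x². Subtract (9x²)·D = −18x⁵ + 36x⁴ − 9x³ + 45x². Remainder: −6x⁴ − 4x³ + 23x² + 4x + 31.
Step 2: lead(−6x⁴ − 4x³ + 23x² + 4x + 31) ÷ lead(D) = −6x⁴ ÷ −2x³ = 3x. Subtract (3x)·D = −6x⁴ + 12x³ − 3x² + 15x. Remainder: −16x³ + 26x² − 11x + 31.
Step 3: lead(−16x³ + 26x² − 11x + 31) ÷ lead(D) = −16x³ ÷ −2x³ = 8. Subtract (8)·D = −16x³ + 32x² − 8x + 40. Remainder: −6x² − 3x − 9.

R = [-6, -3, -9]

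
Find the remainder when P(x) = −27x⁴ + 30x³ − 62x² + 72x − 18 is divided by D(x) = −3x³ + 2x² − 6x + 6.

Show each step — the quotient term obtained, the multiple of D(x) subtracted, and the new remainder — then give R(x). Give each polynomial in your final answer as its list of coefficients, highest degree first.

R = [-6, 6]

Step 1: lead(−27x⁴ + 30x³ − 62x² + 72x − 18) ÷ lead(D) = −27x⁴ ÷ −3x³ = 9x. Subtract (9x)·D = −27x⁴ + 18x³ − 54x² + 54x. Remainder: 12x³ − 8x² + 18x − 18.
Step 2: lead(12x³ − 8x² + 18x − 18) ÷ lead(D) = 12x³ ÷ −3x³ = −4. Subtract (−4)·D = 12x³ − 8x² + 24x − 24. Remainder: −6x + 6.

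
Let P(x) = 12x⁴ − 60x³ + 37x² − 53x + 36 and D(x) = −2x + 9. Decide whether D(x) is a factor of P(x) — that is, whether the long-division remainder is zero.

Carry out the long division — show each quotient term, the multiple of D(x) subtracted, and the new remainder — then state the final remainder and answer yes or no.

R(x) = 0, so D(x) is a factor of P(x). yes

Step 1: lead(12x⁴ − 60x³ + 37x² − 53x + 36) ÷ lead(D) = 12x⁴ ÷ −2x = −6x³. Subtract (−6x³)·D = 12x⁴ − 54x³. Remainder: −6x³ + 37x² − 53x + 36.
Step 2: lead(−6x³ + 37x² − 53x + 36) ÷ lead(D) = −6x³ ÷ −2x = 3x². Subtract (3x²)·D = −6x³ + 27x². Remainder: 10x² − 53x + 36.
Step 3: lead(10x² − 53x + 36) ÷ lead(D) = 10x² ÷ −2x = −5x. Subtract (−5x)·D = 10x² − 45x. Remainder: −8x + 36.
Step 4: lead(−8x + 36) ÷ lead(D) = −8x ÷ −2x = 4. Subtract (4)·D = −8x + 36. Remainder: 0.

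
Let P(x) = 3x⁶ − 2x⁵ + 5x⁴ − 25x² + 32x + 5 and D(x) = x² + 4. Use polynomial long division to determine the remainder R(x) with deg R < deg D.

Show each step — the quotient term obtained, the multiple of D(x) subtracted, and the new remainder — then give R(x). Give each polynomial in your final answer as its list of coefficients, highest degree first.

R = [-7]

Step 1: lead(3x⁶ − 2x⁵ + 5x⁴ − 25x² + 32x + 5) ÷ lead(D) = 3x⁶ ÷ x² = 3x⁴. Subtract (3x⁴)·D = 3x⁶ + 12x⁴. Remainder: −2x⁵ − 7x⁴ − 25x² + 32x + 5.
Step 2: lead(−2x⁵ − 7x⁴ − 25x² + 32x + 5) ÷ lead(D) = −2x⁵ ÷ x² = −2x³. Subtract (−2x³)·D = −2x⁵ − 8x³. Remainder: −7x⁴ + 8x³ − 25x² + 32x + 5.
Step 3: lead(−7x⁴ + 8x³ − 25x² + 32x + 5) ÷ lead(D) = −7x⁴ ÷ x² = −7x². Subtract (−7x²)·D = −7x⁴ − 28x². Remainder: 8x³ + 3x² + 32x + 5.
Step 4: lead(8x³ + 3x² + 32x + 5) ÷ lead(D) = 8x³ ÷ x² = 8x. Subtract (8x)·D = 8x³ + 32x. Remainder: 3x² + 5.
Step 5: lead(3x² + 5) ÷ lead(D) = 3x² ÷ x² = 3. Subtract (3)·D = 3x² + 12. Remainder: −7.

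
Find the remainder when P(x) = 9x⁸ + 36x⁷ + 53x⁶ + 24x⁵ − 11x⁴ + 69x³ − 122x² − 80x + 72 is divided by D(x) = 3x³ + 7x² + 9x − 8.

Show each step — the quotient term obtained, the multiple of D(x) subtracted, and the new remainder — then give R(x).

R(x) = 5x² + x

Step 1: lead(9x⁸ + 36x⁷ + 53x⁶ + 24x⁵ − 11x⁴ + 69x³ − 122x² − 80x + 72) ÷ lead(D) = 9x⁸ ÷ 3x³ = 3x⁵. Subtract (3x⁵)·D = 9x⁸ + 21x⁷ + 27x⁶ − 24x⁵. Remainder: 15x⁷ + 26x⁶ + 48x⁵ − 11x⁴ + 69x³ − 122x² − 80x + 72.
Step 2: lead(15x⁷ + 26x⁶ + 48x⁵ − 11x⁴ + 69x³ − 122x² − 80x + 72) ÷ lead(D) = 15x⁷ ÷ 3x³ = 5x⁴. Subtract (5x⁴)·D = 15x⁷ + 35x⁶ + 45x⁵ − 40x⁴. Remainder: −9x⁶ + 3x⁵ + 29x⁴ + 69x³ − 122x² − 80x + 72.
Step 3: lead(−9x⁶ + 3x⁵ + 29x⁴ + 69x³ − 122x² − 80x + 72) ÷ lead(D) = −9x⁶ ÷ 3x³ = −3x³. Subtract (−3x³)·D = −9x⁶ − 21x⁵ − 27x⁴ + 24x³. Remainder: 24x⁵ + 56x⁴ + 45x³ − 122x² − 80x + 72.
Step 4: lead(24x⁵ + 56x⁴ + 45x³ − 122x² − 80x + 72) ÷ lead(D) = 24x⁵ ÷ 3x³ = 8x². Subtract (8x²)·D = 24x⁵ + 56x⁴ + 72x³ − 64x². Remainder: −27x³ − 58x² − 80x + 72.
Step 5: lead(−27x³ − 58x² − 80x + 72) ÷ lead(D) = −27x³ ÷ 3x³ = −9. Subtract (−9)·D = −27x³ − 63x² − 81x + 72. Remainder: 5x² + x.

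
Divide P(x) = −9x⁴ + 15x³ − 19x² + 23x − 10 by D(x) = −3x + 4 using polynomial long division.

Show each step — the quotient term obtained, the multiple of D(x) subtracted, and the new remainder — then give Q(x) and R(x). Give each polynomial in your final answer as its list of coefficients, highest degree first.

Q = [3, -1, 5, -1]; R = [-6]

Step 1: lead(−9x⁴ + 15x³ − 19x² + 23x − 10) ÷ lead(D) = −9x⁴ ÷ −3x = 3x³. Subtract (3x³)·D = −9x⁴ + 12x³. Remainder: 3x³ − 19x² + 23x − 10.
Step 2: lead(3x³ − 19x² + 23x − 10) ÷ lead(D) = 3x³ ÷ −3x = −x². Subtract (−x²)·D = 3x³ − 4x². Remainder: −15x² + 23x − 10.
Step 3: lead(−15x² + 23x − 10) ÷ lead(D) = −15x² ÷ −3x = 5x. Subtract (5x)·D = −15x² + 20x. Remainder: 3x − 10.
Step 4: lead(3x − 10) ÷ lead(D) = 3x ÷ −3x = −1. Subtract (−1)·D = 3x − 4. Remainder: −6.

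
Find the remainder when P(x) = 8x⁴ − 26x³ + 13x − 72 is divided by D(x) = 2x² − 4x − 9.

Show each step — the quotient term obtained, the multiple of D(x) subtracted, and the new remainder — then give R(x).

R(x) = 0

Step 1: lead(8x⁴ − 26x³ + 13x − 72) ÷ lead(D) = 8x⁴ ÷ 2x² = 4x². Subtract (4x²)·D = 8x⁴ − 16x³ − 36x². Remainder: −10x³ + 36x² + 13x − 72.
Step 2: lead(−10x³ + 36x² + 13x − 72) ÷ lead(D) = −10x³ ÷ 2x² = −5x. Subtract (−5x)·D = −10x³ + 20x² + 45x. Remainder: 16x² − 32x − 72.
Step 3: lead(16x² − 32x − 72) ÷ lead(D) = 16x² ÷ 2x² = 8. Subtract (8)·D = 16x² − 32x − 72. Remainder: 0.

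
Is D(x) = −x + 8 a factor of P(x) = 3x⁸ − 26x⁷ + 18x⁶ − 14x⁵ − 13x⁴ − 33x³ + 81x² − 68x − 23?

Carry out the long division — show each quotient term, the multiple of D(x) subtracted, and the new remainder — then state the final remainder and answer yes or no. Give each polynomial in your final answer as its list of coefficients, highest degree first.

R = [9], so D(x) is not a factor of P(x). no

Step 1: lead(3x⁸ − 26x⁷ + 18x⁶ − 14x⁵ − 13x⁴ − 33x³ + 81x² − 68x − 23) ÷ lead(D) = 3x⁸ ÷ −x = −3x⁷. Subtract (−3x⁷)·D = 3x⁸ − 24x⁷. Remainder: −2x⁷ + 18x⁶ − 14x⁵ − 13x⁴ − 33x³ + 81x² − 68x − 23.
Step 2: lead(−2x⁷ + 18x⁶ − 14x⁵ − 13x⁴ − 33x³ + 81x² − 68x − 23) ÷ lead(D) = −2x⁷ ÷ −x = 2x⁶. Subtract (2x⁶)·D = −2x⁷ + 16x⁶. Remainder: 2x⁶ − 14x⁵ − 13x⁴ − 33x³ + 81x² − 68x − 23.
Step 3: lead(2x⁶ − 14x⁵ − 13x⁴ − 33x³ + 81x² − 68x − 23) ÷ lead(D) = 2x⁶ ÷ −x = −2x⁵. Subtract (−2x⁵)·D = 2x⁶ − 16x⁵. Remainder: 2x⁵ − 13x⁴ − 33x³ + 81x² − 68x − 23.
Step 4: lead(2x⁵ − 13x⁴ − 33x³ + 81x² − 68x − 23) ÷ lead(D) = 2x⁵ ÷ −x = −2x⁴. Subtract (−2x⁴)·D = 2x⁵ − 16x⁴. Remainder: 3x⁴ − 33x³ + 81x² − 68x − 23.
Step 5: lead(3x⁴ − 33x³ + 81x² − 68x − 23) ÷ lead(D) = 3x⁴ ÷ −x = −3x³. Subtract (−3x³)·D = 3x⁴ − 24x³. Remainder: −9x³ + 81x² − 68x − 23.
Step 6: lead(−9x³ + 81x² − 68x − 23) ÷ lead(D) = −9x³ ÷ −x = 9x². Subtract (9x²)·D = −9x³ + 72x². Remainder: 9x² − 68x − 23.
Step 7: lead(9x² − 68x − 23) ÷ lead(D) = 9x² ÷ −x = −9x. Subtract (−9x)·D = 9x² − 72x. Remainder: 4x − 23.
Step 8: lead(4x − 23) ÷ lead(D) = 4x ÷ −x = −4. Subtract (−4)·D = 4x − 32. Remainder: 9.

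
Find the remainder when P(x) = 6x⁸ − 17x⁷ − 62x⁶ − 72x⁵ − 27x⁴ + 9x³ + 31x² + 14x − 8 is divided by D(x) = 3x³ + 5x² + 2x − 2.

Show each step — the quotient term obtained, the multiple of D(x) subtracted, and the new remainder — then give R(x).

R(x) = 2

Step 1: lead(6x⁸ − 17x⁷ − 62x⁶ − 72x⁵ − 27x⁴ + 9x³ + 31x² + 14x − 8) ÷ lead(D) = 6x⁸ ÷ 3x³ = 2x⁵. Subtract (2x⁵)·D = 6x⁸ + 10x⁷ + 4x⁶ − 4x⁵. Remainder: −27x⁷ − 66x⁶ − 68x⁵ − 27x⁴ + 9x³ + 31x² + 14x − 8.
Step 2: lead(−27x⁷ − 66x⁶ − 68x⁵ − 27x⁴ + 9x³ + 31x² + 14x − 8) ÷ lead(D) = −27x⁷ ÷ 3x³ = −9x⁴. Subtract (−9x⁴)·D = −27x⁷ − 45x⁶ − 18x⁵ + 18x⁴. Remainder: −21x⁶ − 50x⁵ − 45x⁴ + 9x³ + 31x² + 14x − 8.
Step 3: lead(−21x⁶ − 50x⁵ − 45x⁴ + 9x³ + 31x² + 14x − 8) ÷ lead(D) = −21x⁶ ÷ 3x³ = −7x³. Subtract (−7x³)·D = −21x⁶ − 35x⁵ − 14x⁴ + 14x³. Remainder: −15x⁵ − 31x⁴ − 5x³ + 31x² + 14x − 8.
Step 4: lead(−15x⁵ − 31x⁴ − 5x³ + 31x² + 14x − 8) ÷ lead(D) = −15x⁵ ÷ 3x³ = −5x². Subtract (−5x²)·D = −15x⁵ − 25x⁴ − 10x³ + 10x². Remainder: −6x⁴ + 5x³ + 21x² + 14x − 8.
Step 5: lead(−6x⁴ + 5x³ + 21x² + 14x − 8) ÷ lead(D) = −6x⁴ ÷ 3x³ = −2x. Subtract (−2x)·D = −6x⁴ − 10x³ − 4x² + 4x. Remainder: 15x³ + 25x² + 10x − 8.
Step 6: lead(15x³ + 25x² + 10x − 8) ÷ lead(D) = 15x³ ÷ 3x³ = 5. Subtract (5)·D = 15x³ + 25x² + 10x − 10. Remainder: 2.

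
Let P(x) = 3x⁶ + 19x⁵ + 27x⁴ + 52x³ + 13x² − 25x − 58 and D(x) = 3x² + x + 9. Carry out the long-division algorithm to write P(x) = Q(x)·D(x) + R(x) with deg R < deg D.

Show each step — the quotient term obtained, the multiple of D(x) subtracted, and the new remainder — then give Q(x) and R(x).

Step 1: lead(3x⁶ + 19x⁵ + 27x⁴ + 52x³ + 13x² − 25x − 58) ÷ lead(D) = 3x⁶ ÷ 3x² = x⁴. Subtract (x⁴)·D = 3x⁶ + x⁵ + 9x⁴. Remainder: 18x⁵ + 18x⁴ + 52x³ + 13x² − 25x − 58.
Step 2: lead(18x⁵ + 18x⁴ + 52x³ + 13x² − 25x − 58) ÷ lead(D) = 18x⁵ ÷ 3x² = 6x³. Subtract (6x³)·D = 18x⁵ + 6x⁴ + 54x³. Remainder: 12x⁴ − 2x³ + 13x² − 25x − 58.
Step 3: lead(12x⁴ − 2x³ + 13x² − 25x − 58) ÷ lead(D) = 12x⁴ ÷ 3x² = 4x². Subtract (4x²)·D = 12x⁴ + 4x³ + 36x². Remainder: −6x³ − 23x² − 25x − 58.
Step 4: lead(−6x³ − 23x² − 25x − 58) ÷ lead(D) = −6x³ ÷ 3x² = −2x. Subtract (−2x)·D = −6x³ − 2x² − 18x. Remainder: −21x² − 7x − 58.
Step 5: lead(−21x² − 7x − 58) ÷ lead(D) = −21x² ÷ 3x² = −7. Subtract (−7)·D = −21x² − 7x − 63. Remainder: 5.

Q(x) = x⁴ + 6x³ + 4x² − 2x − 7; R(x) = 5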